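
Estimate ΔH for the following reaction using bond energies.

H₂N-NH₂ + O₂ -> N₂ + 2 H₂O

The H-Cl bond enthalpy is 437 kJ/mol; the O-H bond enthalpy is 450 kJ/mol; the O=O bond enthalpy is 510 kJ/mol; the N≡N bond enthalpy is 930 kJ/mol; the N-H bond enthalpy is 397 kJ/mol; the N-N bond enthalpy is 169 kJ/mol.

Bonds broken (reactants):
  N-H: 4 × 397 = 1588
  N-N: 1 × 169 = 169
  O=O: 1 × 510 = 510
  Σ(broken) = 2267 kJ
Bonds formed (products):
  N≡N: 1 × 930 = 930
  O-H: 4 × 450 = 1800
  Σ(formed) = 2730 kJ
ΔH = Σ(broken) − Σ(formed) = 2267 − 2730 = −463 kJ

ΔH ≈ −463 kJ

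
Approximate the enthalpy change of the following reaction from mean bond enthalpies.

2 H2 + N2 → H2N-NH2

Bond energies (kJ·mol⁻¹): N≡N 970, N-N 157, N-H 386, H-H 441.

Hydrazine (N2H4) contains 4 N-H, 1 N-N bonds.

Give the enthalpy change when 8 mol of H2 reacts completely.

Bonds broken (reactants):
  H-H: 2 × 441 = 882
  N≡N: 1 × 970 = 970
  Σ(broken) = 1852 kJ
Bonds formed (products):
  N-H: 4 × 386 = 1544
  N-N: 1 × 157 = 157
  Σ(formed) = 1701 kJ
ΔH = Σ(broken) − Σ(formed) = 1852 − 1701 = +151 kJ
For 4× the reaction as written: 4 × (+151) = +604 kJ

ΔH = +604 kJ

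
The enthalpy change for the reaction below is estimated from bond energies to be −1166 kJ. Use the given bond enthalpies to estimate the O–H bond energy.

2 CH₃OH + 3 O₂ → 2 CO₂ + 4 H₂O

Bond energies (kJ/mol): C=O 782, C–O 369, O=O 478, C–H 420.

Let D be the O–H bond energy.
Σ(broken) = 6×420 + 2×369 + 2×D + 3×478 = 4692 + 2D
Σ(formed) = 4×782 + 8×D = 3128 + 8D
ΔH = Σ(broken) − Σ(formed) = (4692 + 2D) − (3128 + 8D) = +1564 − 6D
Setting this equal to −1166 kJ gives 6D = 2730, so D = 455 kJ/mol.

D(O–H) ≈ 455 kJ/mol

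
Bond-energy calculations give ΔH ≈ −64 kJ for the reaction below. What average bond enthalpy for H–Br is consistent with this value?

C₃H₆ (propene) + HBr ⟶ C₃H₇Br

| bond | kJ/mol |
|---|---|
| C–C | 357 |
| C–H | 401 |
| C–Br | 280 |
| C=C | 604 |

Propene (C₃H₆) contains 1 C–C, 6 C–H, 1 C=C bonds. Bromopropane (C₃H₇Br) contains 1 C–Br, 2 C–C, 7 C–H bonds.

D(H–Br) ≈ 370 kJ/mol

Let D be the H–Br bond energy.
Σ(broken) = 1×357 + 6×401 + 1×604 + 1×D = 3367 + D
Σ(formed) = 1×280 + 2×357 + 7×401 = 3801
ΔH = Σ(broken) − Σ(formed) = (3367 + D) − (3801) = −434 + D
Setting this equal to −64 kJ gives D = 370 kJ/mol.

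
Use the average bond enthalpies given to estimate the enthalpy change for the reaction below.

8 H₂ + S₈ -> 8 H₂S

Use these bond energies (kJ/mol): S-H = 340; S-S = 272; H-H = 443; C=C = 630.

Bonds broken (reactants):
  H-H: 8 × 443 = 3544
  S-S: 8 × 272 = 2176
  Σ(broken) = 5720 kJ
Bonds formed (products):
  S-H: 16 × 340 = 5440
  Σ(formed) = 5440 kJ
ΔH = Σ(broken) − Σ(formed) = 5720 − 5440 = +280 kJ

ΔH ≈ +280 kJ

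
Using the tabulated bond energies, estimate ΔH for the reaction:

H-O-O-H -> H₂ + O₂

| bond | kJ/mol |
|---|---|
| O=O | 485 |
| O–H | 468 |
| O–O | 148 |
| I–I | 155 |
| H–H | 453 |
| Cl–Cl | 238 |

Bonds broken (reactants):
  O–H: 2 × 468 = 936
  O–O: 1 × 148 = 148
  Σ(broken) = 1084 kJ
Bonds formed (products):
  H–H: 1 × 453 = 453
  O=O: 1 × 485 = 485
  Σ(formed) = 938 kJ
ΔH = Σ(broken) − Σ(formed) = 1084 − 938 = +146 kJ

ΔH ≈ +146 kJ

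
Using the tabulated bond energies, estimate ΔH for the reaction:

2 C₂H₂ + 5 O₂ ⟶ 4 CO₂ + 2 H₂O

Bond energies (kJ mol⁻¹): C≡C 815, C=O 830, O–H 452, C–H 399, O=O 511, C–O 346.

Bonds broken (reactants):
  C≡C: 2 × 815 = 1630
  C–H: 4 × 399 = 1596
  O=O: 5 × 511 = 2555
  Σ(broken) = 5781 kJ
Bonds formed (products):
  C=O: 8 × 830 = 6640
  O–H: 4 × 452 = 1808
  Σ(formed) = 8448 kJ
ΔH = Σ(broken) − Σ(formed) = 5781 − 8448 = −2667 kJ

ΔH ≈ −2667 kJ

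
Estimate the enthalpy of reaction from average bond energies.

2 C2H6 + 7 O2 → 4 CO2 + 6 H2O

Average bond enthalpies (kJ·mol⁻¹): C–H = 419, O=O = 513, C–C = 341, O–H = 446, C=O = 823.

Bonds broken (reactants):
  C–C: 2 × 341 = 682
  C–H: 12 × 419 = 5028
  O=O: 7 × 513 = 3591
  Σ(broken) = 9301 kJ
Bonds formed (products):
  C=O: 8 × 823 = 6584
  O–H: 12 × 446 = 5352
  Σ(formed) = 11936 kJ
ΔH = Σ(broken) − Σ(formed) = 9301 − 11936 = −2635 kJ

ΔH ≈ −2635 kJ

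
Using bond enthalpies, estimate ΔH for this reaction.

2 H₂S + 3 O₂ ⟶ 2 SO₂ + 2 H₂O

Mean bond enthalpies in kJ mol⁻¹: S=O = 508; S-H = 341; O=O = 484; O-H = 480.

Bonds broken (reactants):
  O=O: 3 × 484 = 1452
  S-H: 4 × 341 = 1364
  Σ(broken) = 2816 kJ
Bonds formed (products):
  O-H: 4 × 480 = 1920
  S=O: 4 × 508 = 2032
  Σ(formed) = 3952 kJ
ΔH = Σ(broken) − Σ(formed) = 2816 − 3952 = −1136 kJ

ΔH ≈ −1136 kJ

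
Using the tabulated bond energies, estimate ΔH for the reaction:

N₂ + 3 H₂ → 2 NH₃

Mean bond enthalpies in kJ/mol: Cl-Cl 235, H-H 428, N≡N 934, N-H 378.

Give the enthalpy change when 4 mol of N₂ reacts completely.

ΔH = −200 kJ

Bonds broken (reactants):
  H-H: 3 × 428 = 1284
  N≡N: 1 × 934 = 934
  Σ(broken) = 2218 kJ
Bonds formed (products):
  N-H: 6 × 378 = 2268
  Σ(formed) = 2268 kJ
ΔH = Σ(broken) − Σ(formed) = 2218 − 2268 = −50 kJ
For 4× the reaction as written: 4 × (−50) = −200 kJ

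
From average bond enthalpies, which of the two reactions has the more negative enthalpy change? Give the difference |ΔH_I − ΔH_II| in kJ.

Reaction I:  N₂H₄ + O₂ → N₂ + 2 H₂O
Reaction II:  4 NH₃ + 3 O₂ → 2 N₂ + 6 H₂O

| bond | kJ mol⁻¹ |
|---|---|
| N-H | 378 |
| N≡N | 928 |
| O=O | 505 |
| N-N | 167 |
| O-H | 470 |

Reaction II, by 821 kJ

Reaction I:
  Bonds broken (reactants):
    N-H: 4 × 378 = 1512
    N-N: 1 × 167 = 167
    O=O: 1 × 505 = 505
    Σ(broken) = 2184 kJ
  Bonds formed (products):
    N≡N: 1 × 928 = 928
    O-H: 4 × 470 = 1880
    Σ(formed) = 2808 kJ
  ΔH_I = 2184 − 2808 = −624 kJ
Reaction II:
  Bonds broken (reactants):
    N-H: 12 × 378 = 4536
    O=O: 3 × 505 = 1515
    Σ(broken) = 6051 kJ
  Bonds formed (products):
    N≡N: 2 × 928 = 1856
    O-H: 12 × 470 = 5640
    Σ(formed) = 7496 kJ
  ΔH_II = 6051 − 7496 = −1445 kJ
ΔH_I − ΔH_II = +821 kJ, so reaction II has the more negative ΔH; |ΔH_I − ΔH_II| = 821 kJ.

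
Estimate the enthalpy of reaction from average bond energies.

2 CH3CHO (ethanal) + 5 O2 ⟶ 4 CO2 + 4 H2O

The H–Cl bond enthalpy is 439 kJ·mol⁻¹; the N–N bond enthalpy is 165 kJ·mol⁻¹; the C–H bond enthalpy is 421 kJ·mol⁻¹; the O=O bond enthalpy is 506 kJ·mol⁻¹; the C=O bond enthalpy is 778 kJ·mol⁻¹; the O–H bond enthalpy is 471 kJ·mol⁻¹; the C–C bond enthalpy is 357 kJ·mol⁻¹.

Bonds broken (reactants):
  C–C: 2 × 357 = 714
  C–H: 8 × 421 = 3368
  C=O: 2 × 778 = 1556
  O=O: 5 × 506 = 2530
  Σ(broken) = 8168 kJ
Bonds formed (products):
  C=O: 8 × 778 = 6224
  O–H: 8 × 471 = 3768
  Σ(formed) = 9992 kJ
ΔH = Σ(broken) − Σ(formed) = 8168 − 9992 = −1824 kJ

ΔH ≈ −1824 kJ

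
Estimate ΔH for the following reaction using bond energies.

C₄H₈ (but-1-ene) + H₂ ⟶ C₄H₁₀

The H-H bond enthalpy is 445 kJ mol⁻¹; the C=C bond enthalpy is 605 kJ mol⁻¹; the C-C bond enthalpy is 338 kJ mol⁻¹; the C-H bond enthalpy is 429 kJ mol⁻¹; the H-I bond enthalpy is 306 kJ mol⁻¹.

ΔH ≈ −146 kJ

Bonds broken (reactants):
  C-C: 2 × 338 = 676
  C-H: 8 × 429 = 3432
  C=C: 1 × 605 = 605
  H-H: 1 × 445 = 445
  Σ(broken) = 5158 kJ
Bonds formed (products):
  C-C: 3 × 338 = 1014
  C-H: 10 × 429 = 4290
  Σ(formed) = 5304 kJ
ΔH = Σ(broken) − Σ(formed) = 5158 − 5304 = −146 kJ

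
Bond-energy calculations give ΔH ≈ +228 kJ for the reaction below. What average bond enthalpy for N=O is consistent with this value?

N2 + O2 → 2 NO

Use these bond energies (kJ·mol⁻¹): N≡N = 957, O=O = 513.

Let D be the N=O bond energy.
Σ(broken) = 1×957 + 1×513 = 1470
Σ(formed) = 2×D = 2D
ΔH = Σ(broken) − Σ(formed) = (1470) − (2D) = +1470 − 2D
Setting this equal to +228 kJ gives 2D = 1242, so D = 621 kJ/mol.

D(N=O) ≈ 621 kJ/mol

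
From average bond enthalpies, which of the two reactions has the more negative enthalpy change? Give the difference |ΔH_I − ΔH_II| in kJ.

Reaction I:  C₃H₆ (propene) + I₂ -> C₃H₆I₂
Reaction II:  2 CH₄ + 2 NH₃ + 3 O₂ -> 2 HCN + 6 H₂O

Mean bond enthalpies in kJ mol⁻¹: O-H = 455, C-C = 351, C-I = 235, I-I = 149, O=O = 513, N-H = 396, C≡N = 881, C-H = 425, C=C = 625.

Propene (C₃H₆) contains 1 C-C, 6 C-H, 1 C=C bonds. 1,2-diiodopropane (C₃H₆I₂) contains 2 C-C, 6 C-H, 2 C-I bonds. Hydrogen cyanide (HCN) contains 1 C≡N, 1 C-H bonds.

Reaction I:
  Bonds broken (reactants):
    C-C: 1 × 351 = 351
    C-H: 6 × 425 = 2550
    C=C: 1 × 625 = 625
    I-I: 1 × 149 = 149
    Σ(broken) = 3675 kJ
  Bonds formed (products):
    C-C: 2 × 351 = 702
    C-H: 6 × 425 = 2550
    C-I: 2 × 235 = 470
    Σ(formed) = 3722 kJ
  ΔH_I = 3675 − 3722 = −47 kJ
Reaction II:
  Bonds broken (reactants):
    C-H: 8 × 425 = 3400
    N-H: 6 × 396 = 2376
    O=O: 3 × 513 = 1539
    Σ(broken) = 7315 kJ
  Bonds formed (products):
    C≡N: 2 × 881 = 1762
    C-H: 2 × 425 = 850
    O-H: 12 × 455 = 5460
    Σ(formed) = 8072 kJ
  ΔH_II = 7315 − 8072 = −757 kJ
ΔH_I − ΔH_II = +710 kJ, so reaction II has the more negative ΔH; |ΔH_I − ΔH_II| = 710 kJ.

Reaction II, by 710 kJ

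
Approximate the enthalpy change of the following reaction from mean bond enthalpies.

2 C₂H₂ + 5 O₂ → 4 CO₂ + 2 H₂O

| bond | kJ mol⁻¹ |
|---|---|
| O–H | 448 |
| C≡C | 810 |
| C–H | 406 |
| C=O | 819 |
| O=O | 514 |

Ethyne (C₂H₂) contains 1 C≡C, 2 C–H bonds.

Bonds broken (reactants):
  C≡C: 2 × 810 = 1620
  C–H: 4 × 406 = 1624
  O=O: 5 × 514 = 2570
  Σ(broken) = 5814 kJ
Bonds formed (products):
  C=O: 8 × 819 = 6552
  O–H: 4 × 448 = 1792
  Σ(formed) = 8344 kJ
ΔH = Σ(broken) − Σ(formed) = 5814 − 8344 = −2530 kJ

ΔH ≈ −2530 kJ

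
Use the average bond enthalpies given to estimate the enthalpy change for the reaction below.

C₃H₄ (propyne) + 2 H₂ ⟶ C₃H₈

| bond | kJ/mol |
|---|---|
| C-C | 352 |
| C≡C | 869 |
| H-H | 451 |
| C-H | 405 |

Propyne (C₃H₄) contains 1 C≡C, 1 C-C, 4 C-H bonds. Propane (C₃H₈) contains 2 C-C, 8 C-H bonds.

Bonds broken (reactants):
  C≡C: 1 × 869 = 869
  C-C: 1 × 352 = 352
  C-H: 4 × 405 = 1620
  H-H: 2 × 451 = 902
  Σ(broken) = 3743 kJ
Bonds formed (products):
  C-C: 2 × 352 = 704
  C-H: 8 × 405 = 3240
  Σ(formed) = 3944 kJ
ΔH = Σ(broken) − Σ(formed) = 3743 − 3944 = −201 kJ

ΔH ≈ −201 kJ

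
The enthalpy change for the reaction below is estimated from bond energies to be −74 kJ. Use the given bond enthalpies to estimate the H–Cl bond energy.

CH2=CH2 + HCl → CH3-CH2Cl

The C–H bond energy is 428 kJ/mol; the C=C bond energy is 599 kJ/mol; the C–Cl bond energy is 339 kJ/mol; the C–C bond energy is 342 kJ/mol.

D(H–Cl) ≈ 436 kJ/mol

Let D be the H–Cl bond energy.
Σ(broken) = 4×428 + 1×599 + 1×D = 2311 + D
Σ(formed) = 1×342 + 1×339 + 5×428 = 2821
ΔH = Σ(broken) − Σ(formed) = (2311 + D) − (2821) = −510 + D
Setting this equal to −74 kJ gives D = 436 kJ/mol.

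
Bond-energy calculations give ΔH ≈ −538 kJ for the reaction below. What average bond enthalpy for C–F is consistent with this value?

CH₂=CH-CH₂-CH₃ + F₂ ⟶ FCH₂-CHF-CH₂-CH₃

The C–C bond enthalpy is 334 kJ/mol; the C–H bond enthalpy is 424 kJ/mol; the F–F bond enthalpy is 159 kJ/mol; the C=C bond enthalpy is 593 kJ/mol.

D(C–F) ≈ 478 kJ/mol

Let D be the C–F bond energy.
Σ(broken) = 2×334 + 8×424 + 1×593 + 1×159 = 4812
Σ(formed) = 3×334 + 2×D + 8×424 = 4394 + 2D
ΔH = Σ(broken) − Σ(formed) = (4812) − (4394 + 2D) = +418 − 2D
Setting this equal to −538 kJ gives 2D = 956, so D = 478 kJ/mol.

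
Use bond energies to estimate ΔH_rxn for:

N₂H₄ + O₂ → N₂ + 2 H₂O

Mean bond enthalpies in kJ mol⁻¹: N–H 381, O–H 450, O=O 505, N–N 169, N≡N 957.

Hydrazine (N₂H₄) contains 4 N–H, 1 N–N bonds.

Bonds broken (reactants):
  N–H: 4 × 381 = 1524
  N–N: 1 × 169 = 169
  O=O: 1 × 505 = 505
  Σ(broken) = 2198 kJ
Bonds formed (products):
  N≡N: 1 × 957 = 957
  O–H: 4 × 450 = 1800
  Σ(formed) = 2757 kJ
ΔH = Σ(broken) − Σ(formed) = 2198 − 2757 = −559 kJ

ΔH ≈ −559 kJ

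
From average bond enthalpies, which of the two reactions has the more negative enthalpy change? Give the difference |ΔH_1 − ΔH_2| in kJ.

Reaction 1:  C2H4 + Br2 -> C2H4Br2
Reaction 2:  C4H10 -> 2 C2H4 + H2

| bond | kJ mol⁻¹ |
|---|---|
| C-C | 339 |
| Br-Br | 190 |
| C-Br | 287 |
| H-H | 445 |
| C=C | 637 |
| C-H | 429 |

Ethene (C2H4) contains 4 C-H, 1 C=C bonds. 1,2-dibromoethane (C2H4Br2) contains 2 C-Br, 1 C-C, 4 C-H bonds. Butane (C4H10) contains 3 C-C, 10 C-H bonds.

Reaction 1:
  Bonds broken (reactants):
    Br-Br: 1 × 190 = 190
    C-H: 4 × 429 = 1716
    C=C: 1 × 637 = 637
    Σ(broken) = 2543 kJ
  Bonds formed (products):
    C-Br: 2 × 287 = 574
    C-C: 1 × 339 = 339
    C-H: 4 × 429 = 1716
    Σ(formed) = 2629 kJ
  ΔH_1 = 2543 − 2629 = −86 kJ
Reaction 2:
  Bonds broken (reactants):
    C-C: 3 × 339 = 1017
    C-H: 10 × 429 = 4290
    Σ(broken) = 5307 kJ
  Bonds formed (products):
    C-H: 8 × 429 = 3432
    C=C: 2 × 637 = 1274
    H-H: 1 × 445 = 445
    Σ(formed) = 5151 kJ
  ΔH_2 = 5307 − 5151 = +156 kJ
ΔH_1 − ΔH_2 = −242 kJ, so reaction 1 has the more negative ΔH; |ΔH_1 − ΔH_2| = 242 kJ.

Reaction 1, by 242 kJ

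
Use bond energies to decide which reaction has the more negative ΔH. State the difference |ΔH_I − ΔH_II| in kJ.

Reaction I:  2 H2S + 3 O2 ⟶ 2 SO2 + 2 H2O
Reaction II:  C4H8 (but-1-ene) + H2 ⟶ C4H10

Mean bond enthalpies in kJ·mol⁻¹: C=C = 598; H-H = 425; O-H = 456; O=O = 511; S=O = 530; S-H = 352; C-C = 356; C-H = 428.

Reaction I, by 814 kJ

Reaction I:
  Bonds broken (reactants):
    O=O: 3 × 511 = 1533
    S-H: 4 × 352 = 1408
    Σ(broken) = 2941 kJ
  Bonds formed (products):
    O-H: 4 × 456 = 1824
    S=O: 4 × 530 = 2120
    Σ(formed) = 3944 kJ
  ΔH_I = 2941 − 3944 = −1003 kJ
Reaction II:
  Bonds broken (reactants):
    C-C: 2 × 356 = 712
    C-H: 8 × 428 = 3424
    C=C: 1 × 598 = 598
    H-H: 1 × 425 = 425
    Σ(broken) = 5159 kJ
  Bonds formed (products):
    C-C: 3 × 356 = 1068
    C-H: 10 × 428 = 4280
    Σ(formed) = 5348 kJ
  ΔH_II = 5159 − 5348 = −189 kJ
ΔH_I − ΔH_II = −814 kJ, so reaction I has the more negative ΔH; |ΔH_I − ΔH_II| = 814 kJ.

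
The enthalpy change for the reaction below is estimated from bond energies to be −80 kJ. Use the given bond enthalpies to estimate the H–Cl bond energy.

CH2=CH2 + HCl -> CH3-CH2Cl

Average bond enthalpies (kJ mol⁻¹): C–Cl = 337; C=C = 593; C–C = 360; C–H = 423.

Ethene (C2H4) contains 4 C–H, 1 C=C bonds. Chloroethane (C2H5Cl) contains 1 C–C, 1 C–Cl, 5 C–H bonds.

D(H–Cl) ≈ 447 kJ/mol

Let D be the H–Cl bond energy.
Σ(broken) = 4×423 + 1×593 + 1×D = 2285 + D
Σ(formed) = 1×360 + 1×337 + 5×423 = 2812
ΔH = Σ(broken) − Σ(formed) = (2285 + D) − (2812) = −527 + D
Setting this equal to −80 kJ gives D = 447 kJ/mol.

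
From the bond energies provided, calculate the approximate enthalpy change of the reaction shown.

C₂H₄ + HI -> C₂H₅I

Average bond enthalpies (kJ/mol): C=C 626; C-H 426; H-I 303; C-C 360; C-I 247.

Bonds broken (reactants):
  C-H: 4 × 426 = 1704
  C=C: 1 × 626 = 626
  H-I: 1 × 303 = 303
  Σ(broken) = 2633 kJ
Bonds formed (products):
  C-C: 1 × 360 = 360
  C-H: 5 × 426 = 2130
  C-I: 1 × 247 = 247
  Σ(formed) = 2737 kJ
ΔH = Σ(broken) − Σ(formed) = 2633 − 2737 = −104 kJ

ΔH ≈ −104 kJ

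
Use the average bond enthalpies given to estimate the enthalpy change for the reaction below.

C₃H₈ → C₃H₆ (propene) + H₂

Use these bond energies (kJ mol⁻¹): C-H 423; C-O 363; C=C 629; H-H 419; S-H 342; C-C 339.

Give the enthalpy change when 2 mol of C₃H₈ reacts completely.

ΔH = +274 kJ

Bonds broken (reactants):
  C-C: 2 × 339 = 678
  C-H: 8 × 423 = 3384
  Σ(broken) = 4062 kJ
Bonds formed (products):
  C-C: 1 × 339 = 339
  C-H: 6 × 423 = 2538
  C=C: 1 × 629 = 629
  H-H: 1 × 419 = 419
  Σ(formed) = 3925 kJ
ΔH = Σ(broken) − Σ(formed) = 4062 − 3925 = +137 kJ
For 2× the reaction as written: 2 × (+137) = +274 kJ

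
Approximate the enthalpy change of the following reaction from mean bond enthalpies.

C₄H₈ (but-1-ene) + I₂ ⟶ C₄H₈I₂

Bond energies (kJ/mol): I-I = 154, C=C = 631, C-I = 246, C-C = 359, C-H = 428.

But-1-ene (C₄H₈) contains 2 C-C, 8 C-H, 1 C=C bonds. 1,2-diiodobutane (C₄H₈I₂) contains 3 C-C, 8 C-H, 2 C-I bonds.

ΔH ≈ −66 kJ

Bonds broken (reactants):
  C-C: 2 × 359 = 718
  C-H: 8 × 428 = 3424
  C=C: 1 × 631 = 631
  I-I: 1 × 154 = 154
  Σ(broken) = 4927 kJ
Bonds formed (products):
  C-C: 3 × 359 = 1077
  C-H: 8 × 428 = 3424
  C-I: 2 × 246 = 492
  Σ(formed) = 4993 kJ
ΔH = Σ(broken) − Σ(formed) = 4927 − 4993 = −66 kJ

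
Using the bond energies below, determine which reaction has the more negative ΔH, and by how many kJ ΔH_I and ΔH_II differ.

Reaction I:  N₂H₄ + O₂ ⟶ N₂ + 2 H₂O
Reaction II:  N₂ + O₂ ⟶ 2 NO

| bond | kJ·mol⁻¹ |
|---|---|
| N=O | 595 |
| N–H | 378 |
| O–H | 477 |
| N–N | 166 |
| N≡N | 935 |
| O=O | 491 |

Reaction I, by 910 kJ

Reaction I:
  Bonds broken (reactants):
    N–H: 4 × 378 = 1512
    N–N: 1 × 166 = 166
    O=O: 1 × 491 = 491
    Σ(broken) = 2169 kJ
  Bonds formed (products):
    N≡N: 1 × 935 = 935
    O–H: 4 × 477 = 1908
    Σ(formed) = 2843 kJ
  ΔH_I = 2169 − 2843 = −674 kJ
Reaction II:
  Bonds broken (reactants):
    N≡N: 1 × 935 = 935
    O=O: 1 × 491 = 491
    Σ(broken) = 1426 kJ
  Bonds formed (products):
    N=O: 2 × 595 = 1190
    Σ(formed) = 1190 kJ
  ΔH_II = 1426 − 1190 = +236 kJ
ΔH_I − ΔH_II = −910 kJ, so reaction I has the more negative ΔH; |ΔH_I − ΔH_II| = 910 kJ.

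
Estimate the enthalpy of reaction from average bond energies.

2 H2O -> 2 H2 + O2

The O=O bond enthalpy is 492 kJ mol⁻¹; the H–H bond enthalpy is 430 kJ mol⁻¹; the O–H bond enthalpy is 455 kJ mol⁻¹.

ΔH ≈ +468 kJ

Bonds broken (reactants):
  O–H: 4 × 455 = 1820
  Σ(broken) = 1820 kJ
Bonds formed (products):
  H–H: 2 × 430 = 860
  O=O: 1 × 492 = 492
  Σ(formed) = 1352 kJ
ΔH = Σ(broken) − Σ(formed) = 1820 − 1352 = +468 kJ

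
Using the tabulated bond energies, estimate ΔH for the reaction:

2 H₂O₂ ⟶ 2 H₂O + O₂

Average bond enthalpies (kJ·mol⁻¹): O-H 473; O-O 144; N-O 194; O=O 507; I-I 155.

Bonds broken (reactants):
  O-H: 4 × 473 = 1892
  O-O: 2 × 144 = 288
  Σ(broken) = 2180 kJ
Bonds formed (products):
  O-H: 4 × 473 = 1892
  O=O: 1 × 507 = 507
  Σ(formed) = 2399 kJ
ΔH = Σ(broken) − Σ(formed) = 2180 − 2399 = −219 kJ

ΔH ≈ −219 kJ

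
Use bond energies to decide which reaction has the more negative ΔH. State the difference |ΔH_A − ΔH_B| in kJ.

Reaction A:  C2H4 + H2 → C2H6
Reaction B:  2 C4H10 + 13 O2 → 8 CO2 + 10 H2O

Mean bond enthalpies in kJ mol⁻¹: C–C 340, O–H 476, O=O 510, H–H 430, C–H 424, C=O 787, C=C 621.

Reaction A:
  Bonds broken (reactants):
    C–H: 4 × 424 = 1696
    C=C: 1 × 621 = 621
    H–H: 1 × 430 = 430
    Σ(broken) = 2747 kJ
  Bonds formed (products):
    C–C: 1 × 340 = 340
    C–H: 6 × 424 = 2544
    Σ(formed) = 2884 kJ
  ΔH_A = 2747 − 2884 = −137 kJ
Reaction B:
  Bonds broken (reactants):
    C–C: 6 × 340 = 2040
    C–H: 20 × 424 = 8480
    O=O: 13 × 510 = 6630
    Σ(broken) = 17150 kJ
  Bonds formed (products):
    C=O: 16 × 787 = 12592
    O–H: 20 × 476 = 9520
    Σ(formed) = 22112 kJ
  ΔH_B = 17150 − 22112 = −4962 kJ
ΔH_A − ΔH_B = +4825 kJ, so reaction B has the more negative ΔH; |ΔH_A − ΔH_B| = 4825 kJ.

Reaction B, by 4825 kJ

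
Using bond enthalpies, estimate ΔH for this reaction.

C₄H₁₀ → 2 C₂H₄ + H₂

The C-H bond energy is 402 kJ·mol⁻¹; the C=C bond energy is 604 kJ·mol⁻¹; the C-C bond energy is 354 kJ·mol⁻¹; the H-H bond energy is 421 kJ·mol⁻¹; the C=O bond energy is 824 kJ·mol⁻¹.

ΔH ≈ +237 kJ

Bonds broken (reactants):
  C-C: 3 × 354 = 1062
  C-H: 10 × 402 = 4020
  Σ(broken) = 5082 kJ
Bonds formed (products):
  C-H: 8 × 402 = 3216
  C=C: 2 × 604 = 1208
  H-H: 1 × 421 = 421
  Σ(formed) = 4845 kJ
ΔH = Σ(broken) − Σ(formed) = 5082 − 4845 = +237 kJ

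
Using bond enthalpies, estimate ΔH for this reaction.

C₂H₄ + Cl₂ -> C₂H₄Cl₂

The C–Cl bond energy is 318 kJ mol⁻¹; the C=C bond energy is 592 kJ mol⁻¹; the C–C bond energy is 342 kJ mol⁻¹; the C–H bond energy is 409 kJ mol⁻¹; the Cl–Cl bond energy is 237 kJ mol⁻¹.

ΔH ≈ −149 kJ

Bonds broken (reactants):
  C–H: 4 × 409 = 1636
  C=C: 1 × 592 = 592
  Cl–Cl: 1 × 237 = 237
  Σ(broken) = 2465 kJ
Bonds formed (products):
  C–C: 1 × 342 = 342
  C–Cl: 2 × 318 = 636
  C–H: 4 × 409 = 1636
  Σ(formed) = 2614 kJ
ΔH = Σ(broken) − Σ(formed) = 2465 − 2614 = −149 kJ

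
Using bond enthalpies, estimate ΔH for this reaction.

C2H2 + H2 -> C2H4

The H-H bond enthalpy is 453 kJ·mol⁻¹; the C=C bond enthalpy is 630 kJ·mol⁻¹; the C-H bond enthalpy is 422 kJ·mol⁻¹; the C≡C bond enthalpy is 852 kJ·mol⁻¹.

Bonds broken (reactants):
  C≡C: 1 × 852 = 852
  C-H: 2 × 422 = 844
  H-H: 1 × 453 = 453
  Σ(broken) = 2149 kJ
Bonds formed (products):
  C-H: 4 × 422 = 1688
  C=C: 1 × 630 = 630
  Σ(formed) = 2318 kJ
ΔH = Σ(broken) − Σ(formed) = 2149 − 2318 = −169 kJ

ΔH ≈ −169 kJ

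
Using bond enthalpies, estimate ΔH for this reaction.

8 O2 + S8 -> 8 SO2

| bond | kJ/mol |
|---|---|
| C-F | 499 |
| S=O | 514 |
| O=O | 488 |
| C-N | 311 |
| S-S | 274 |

Bonds broken (reactants):
  O=O: 8 × 488 = 3904
  S-S: 8 × 274 = 2192
  Σ(broken) = 6096 kJ
Bonds formed (products):
  S=O: 16 × 514 = 8224
  Σ(formed) = 8224 kJ
ΔH = Σ(broken) − Σ(formed) = 6096 − 8224 = −2128 kJ

ΔH ≈ −2128 kJ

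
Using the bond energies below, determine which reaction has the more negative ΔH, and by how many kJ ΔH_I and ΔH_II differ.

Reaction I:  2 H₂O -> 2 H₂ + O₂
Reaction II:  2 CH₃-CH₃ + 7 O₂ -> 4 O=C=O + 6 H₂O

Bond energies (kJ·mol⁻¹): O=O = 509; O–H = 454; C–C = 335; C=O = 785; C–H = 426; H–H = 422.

Reaction II, by 2846 kJ

Reaction I:
  Bonds broken (reactants):
    O–H: 4 × 454 = 1816
    Σ(broken) = 1816 kJ
  Bonds formed (products):
    H–H: 2 × 422 = 844
    O=O: 1 × 509 = 509
    Σ(formed) = 1353 kJ
  ΔH_I = 1816 − 1353 = +463 kJ
Reaction II:
  Bonds broken (reactants):
    C–C: 2 × 335 = 670
    C–H: 12 × 426 = 5112
    O=O: 7 × 509 = 3563
    Σ(broken) = 9345 kJ
  Bonds formed (products):
    C=O: 8 × 785 = 6280
    O–H: 12 × 454 = 5448
    Σ(formed) = 11728 kJ
  ΔH_II = 9345 − 11728 = −2383 kJ
ΔH_I − ΔH_II = +2846 kJ, so reaction II has the more negative ΔH; |ΔH_I − ΔH_II| = 2846 kJ.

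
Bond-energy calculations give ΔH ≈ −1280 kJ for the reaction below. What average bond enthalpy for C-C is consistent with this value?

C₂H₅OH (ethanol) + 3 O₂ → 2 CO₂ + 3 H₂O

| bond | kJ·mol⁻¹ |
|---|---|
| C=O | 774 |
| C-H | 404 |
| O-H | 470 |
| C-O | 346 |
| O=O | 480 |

Let D be the C-C bond energy.
Σ(broken) = 1×D + 5×404 + 1×346 + 1×470 + 3×480 = 4276 + D
Σ(formed) = 4×774 + 6×470 = 5916
ΔH = Σ(broken) − Σ(formed) = (4276 + D) − (5916) = −1640 + D
Setting this equal to −1280 kJ gives D = 360 kJ/mol.

D(C-C) ≈ 360 kJ/mol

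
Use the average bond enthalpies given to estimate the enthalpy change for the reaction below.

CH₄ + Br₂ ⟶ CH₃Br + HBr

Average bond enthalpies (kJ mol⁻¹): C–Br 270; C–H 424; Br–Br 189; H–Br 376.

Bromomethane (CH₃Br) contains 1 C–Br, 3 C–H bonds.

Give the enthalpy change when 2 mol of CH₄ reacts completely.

ΔH = −66 kJ

Bonds broken (reactants):
  Br–Br: 1 × 189 = 189
  C–H: 4 × 424 = 1696
  Σ(broken) = 1885 kJ
Bonds formed (products):
  C–Br: 1 × 270 = 270
  C–H: 3 × 424 = 1272
  H–Br: 1 × 376 = 376
  Σ(formed) = 1918 kJ
ΔH = Σ(broken) − Σ(formed) = 1885 − 1918 = −33 kJ
For 2× the reaction as written: 2 × (−33) = −66 kJ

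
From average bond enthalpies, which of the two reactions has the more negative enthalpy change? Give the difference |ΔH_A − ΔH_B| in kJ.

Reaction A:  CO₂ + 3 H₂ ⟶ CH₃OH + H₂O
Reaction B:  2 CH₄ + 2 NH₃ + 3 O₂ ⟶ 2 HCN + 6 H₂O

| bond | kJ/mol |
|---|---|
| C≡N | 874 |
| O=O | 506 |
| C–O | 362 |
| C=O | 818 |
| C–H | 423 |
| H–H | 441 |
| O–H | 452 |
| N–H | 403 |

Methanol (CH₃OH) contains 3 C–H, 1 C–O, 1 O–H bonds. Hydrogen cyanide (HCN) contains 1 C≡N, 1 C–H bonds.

Reaction A:
  Bonds broken (reactants):
    C=O: 2 × 818 = 1636
    H–H: 3 × 441 = 1323
    Σ(broken) = 2959 kJ
  Bonds formed (products):
    C–H: 3 × 423 = 1269
    C–O: 1 × 362 = 362
    O–H: 3 × 452 = 1356
    Σ(formed) = 2987 kJ
  ΔH_A = 2959 − 2987 = −28 kJ
Reaction B:
  Bonds broken (reactants):
    C–H: 8 × 423 = 3384
    N–H: 6 × 403 = 2418
    O=O: 3 × 506 = 1518
    Σ(broken) = 7320 kJ
  Bonds formed (products):
    C≡N: 2 × 874 = 1748
    C–H: 2 × 423 = 846
    O–H: 12 × 452 = 5424
    Σ(formed) = 8018 kJ
  ΔH_B = 7320 − 8018 = −698 kJ
ΔH_A − ΔH_B = +670 kJ, so reaction B has the more negative ΔH; |ΔH_A − ΔH_B| = 670 kJ.

Reaction B, by 670 kJ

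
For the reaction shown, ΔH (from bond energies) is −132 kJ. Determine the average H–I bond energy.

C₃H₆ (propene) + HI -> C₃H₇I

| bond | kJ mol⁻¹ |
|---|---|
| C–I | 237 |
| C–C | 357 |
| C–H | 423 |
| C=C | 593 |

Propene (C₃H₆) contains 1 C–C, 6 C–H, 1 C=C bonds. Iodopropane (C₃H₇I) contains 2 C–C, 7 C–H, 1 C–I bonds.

D(H–I) ≈ 292 kJ/mol

Let D be the H–I bond energy.
Σ(broken) = 1×357 + 6×423 + 1×593 + 1×D = 3488 + D
Σ(formed) = 2×357 + 7×423 + 1×237 = 3912
ΔH = Σ(broken) − Σ(formed) = (3488 + D) − (3912) = −424 + D
Setting this equal to −132 kJ gives D = 292 kJ/mol.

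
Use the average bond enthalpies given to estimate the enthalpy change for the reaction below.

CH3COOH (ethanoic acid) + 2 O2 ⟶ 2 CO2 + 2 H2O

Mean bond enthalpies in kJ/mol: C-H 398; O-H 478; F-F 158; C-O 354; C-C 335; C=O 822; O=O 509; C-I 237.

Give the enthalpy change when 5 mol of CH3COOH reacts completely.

ΔH = −4995 kJ

Bonds broken (reactants):
  C-C: 1 × 335 = 335
  C-H: 3 × 398 = 1194
  C-O: 1 × 354 = 354
  C=O: 1 × 822 = 822
  O-H: 1 × 478 = 478
  O=O: 2 × 509 = 1018
  Σ(broken) = 4201 kJ
Bonds formed (products):
  C=O: 4 × 822 = 3288
  O-H: 4 × 478 = 1912
  Σ(formed) = 5200 kJ
ΔH = Σ(broken) − Σ(formed) = 4201 − 5200 = −999 kJ
For 5× the reaction as written: 5 × (−999) = −4995 kJ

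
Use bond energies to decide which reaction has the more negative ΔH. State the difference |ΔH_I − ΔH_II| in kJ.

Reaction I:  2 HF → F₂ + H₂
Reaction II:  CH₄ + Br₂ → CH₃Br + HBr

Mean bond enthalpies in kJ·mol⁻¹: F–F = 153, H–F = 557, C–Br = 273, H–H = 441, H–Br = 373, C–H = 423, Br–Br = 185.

Reaction I:
  Bonds broken (reactants):
    H–F: 2 × 557 = 1114
    Σ(broken) = 1114 kJ
  Bonds formed (products):
    F–F: 1 × 153 = 153
    H–H: 1 × 441 = 441
    Σ(formed) = 594 kJ
  ΔH_I = 1114 − 594 = +520 kJ
Reaction II:
  Bonds broken (reactants):
    Br–Br: 1 × 185 = 185
    C–H: 4 × 423 = 1692
    Σ(broken) = 1877 kJ
  Bonds formed (products):
    C–Br: 1 × 273 = 273
    C–H: 3 × 423 = 1269
    H–Br: 1 × 373 = 373
    Σ(formed) = 1915 kJ
  ΔH_II = 1877 − 1915 = −38 kJ
ΔH_I − ΔH_II = +558 kJ, so reaction II has the more negative ΔH; |ΔH_I − ΔH_II| = 558 kJ.

Reaction II, by 558 kJ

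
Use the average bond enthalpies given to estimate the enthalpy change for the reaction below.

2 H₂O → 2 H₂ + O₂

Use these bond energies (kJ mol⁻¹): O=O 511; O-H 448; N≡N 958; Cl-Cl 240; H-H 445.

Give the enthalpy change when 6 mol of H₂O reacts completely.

ΔH = +1173 kJ

Bonds broken (reactants):
  O-H: 4 × 448 = 1792
  Σ(broken) = 1792 kJ
Bonds formed (products):
  H-H: 2 × 445 = 890
  O=O: 1 × 511 = 511
  Σ(formed) = 1401 kJ
ΔH = Σ(broken) − Σ(formed) = 1792 − 1401 = +391 kJ
For 3× the reaction as written: 3 × (+391) = +1173 kJ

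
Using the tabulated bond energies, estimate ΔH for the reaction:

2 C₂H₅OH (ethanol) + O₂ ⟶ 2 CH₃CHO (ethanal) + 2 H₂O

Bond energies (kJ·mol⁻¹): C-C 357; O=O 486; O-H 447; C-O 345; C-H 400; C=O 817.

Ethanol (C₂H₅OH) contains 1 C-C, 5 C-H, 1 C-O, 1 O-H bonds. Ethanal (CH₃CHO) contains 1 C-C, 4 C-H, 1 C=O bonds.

Bonds broken (reactants):
  C-C: 2 × 357 = 714
  C-H: 10 × 400 = 4000
  C-O: 2 × 345 = 690
  O-H: 2 × 447 = 894
  O=O: 1 × 486 = 486
  Σ(broken) = 6784 kJ
Bonds formed (products):
  C-C: 2 × 357 = 714
  C-H: 8 × 400 = 3200
  C=O: 2 × 817 = 1634
  O-H: 4 × 447 = 1788
  Σ(formed) = 7336 kJ
ΔH = Σ(broken) − Σ(formed) = 6784 − 7336 = −552 kJ

ΔH ≈ −552 kJ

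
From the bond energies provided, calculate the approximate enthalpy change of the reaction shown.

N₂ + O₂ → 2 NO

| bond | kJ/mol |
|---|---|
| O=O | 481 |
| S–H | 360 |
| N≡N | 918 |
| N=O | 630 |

ΔH ≈ +139 kJ

Bonds broken (reactants):
  N≡N: 1 × 918 = 918
  O=O: 1 × 481 = 481
  Σ(broken) = 1399 kJ
Bonds formed (products):
  N=O: 2 × 630 = 1260
  Σ(formed) = 1260 kJ
ΔH = Σ(broken) − Σ(formed) = 1399 − 1260 = +139 kJ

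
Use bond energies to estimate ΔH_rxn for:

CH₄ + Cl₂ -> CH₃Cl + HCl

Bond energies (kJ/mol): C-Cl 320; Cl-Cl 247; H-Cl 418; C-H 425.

ΔH ≈ −66 kJ

Bonds broken (reactants):
  C-H: 4 × 425 = 1700
  Cl-Cl: 1 × 247 = 247
  Σ(broken) = 1947 kJ
Bonds formed (products):
  C-Cl: 1 × 320 = 320
  C-H: 3 × 425 = 1275
  H-Cl: 1 × 418 = 418
  Σ(formed) = 2013 kJ
ΔH = Σ(broken) − Σ(formed) = 1947 − 2013 = −66 kJ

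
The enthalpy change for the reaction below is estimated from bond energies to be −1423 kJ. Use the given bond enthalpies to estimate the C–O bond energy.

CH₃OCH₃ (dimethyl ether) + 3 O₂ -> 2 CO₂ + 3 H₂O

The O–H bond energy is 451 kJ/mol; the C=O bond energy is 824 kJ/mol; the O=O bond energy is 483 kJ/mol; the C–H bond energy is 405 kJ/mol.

Let D be the C–O bond energy.
Σ(broken) = 6×405 + 2×D + 3×483 = 3879 + 2D
Σ(formed) = 4×824 + 6×451 = 6002
ΔH = Σ(broken) − Σ(formed) = (3879 + 2D) − (6002) = −2123 + 2D
Setting this equal to −1423 kJ gives 2D = 700, so D = 350 kJ/mol.

D(C–O) ≈ 350 kJ/mol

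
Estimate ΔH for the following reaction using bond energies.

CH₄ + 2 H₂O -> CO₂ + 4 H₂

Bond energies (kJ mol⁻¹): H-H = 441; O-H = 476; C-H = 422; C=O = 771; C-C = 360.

Bonds broken (reactants):
  C-H: 4 × 422 = 1688
  O-H: 4 × 476 = 1904
  Σ(broken) = 3592 kJ
Bonds formed (products):
  C=O: 2 × 771 = 1542
  H-H: 4 × 441 = 1764
  Σ(formed) = 3306 kJ
ΔH = Σ(broken) − Σ(formed) = 3592 − 3306 = +286 kJ

ΔH ≈ +286 kJ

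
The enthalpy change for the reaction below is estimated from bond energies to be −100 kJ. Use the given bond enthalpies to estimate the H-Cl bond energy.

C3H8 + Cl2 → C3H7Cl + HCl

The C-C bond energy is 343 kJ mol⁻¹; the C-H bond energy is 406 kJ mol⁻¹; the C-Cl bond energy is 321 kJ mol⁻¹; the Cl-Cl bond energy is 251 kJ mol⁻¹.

Let D be the H-Cl bond energy.
Σ(broken) = 2×343 + 8×406 + 1×251 = 4185
Σ(formed) = 2×343 + 1×321 + 7×406 + 1×D = 3849 + D
ΔH = Σ(broken) − Σ(formed) = (4185) − (3849 + D) = +336 − D
Setting this equal to −100 kJ gives D = 436 kJ/mol.

D(H-Cl) ≈ 436 kJ/mol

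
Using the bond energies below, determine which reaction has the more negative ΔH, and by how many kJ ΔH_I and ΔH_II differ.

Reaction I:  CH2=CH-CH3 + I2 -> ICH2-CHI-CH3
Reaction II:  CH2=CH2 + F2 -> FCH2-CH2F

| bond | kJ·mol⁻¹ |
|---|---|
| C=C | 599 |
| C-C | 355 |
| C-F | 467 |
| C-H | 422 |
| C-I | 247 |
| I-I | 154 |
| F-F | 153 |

Reaction I:
  Bonds broken (reactants):
    C-C: 1 × 355 = 355
    C-H: 6 × 422 = 2532
    C=C: 1 × 599 = 599
    I-I: 1 × 154 = 154
    Σ(broken) = 3640 kJ
  Bonds formed (products):
    C-C: 2 × 355 = 710
    C-H: 6 × 422 = 2532
    C-I: 2 × 247 = 494
    Σ(formed) = 3736 kJ
  ΔH_I = 3640 − 3736 = −96 kJ
Reaction II:
  Bonds broken (reactants):
    C-H: 4 × 422 = 1688
    C=C: 1 × 599 = 599
    F-F: 1 × 153 = 153
    Σ(broken) = 2440 kJ
  Bonds formed (products):
    C-C: 1 × 355 = 355
    C-F: 2 × 467 = 934
    C-H: 4 × 422 = 1688
    Σ(formed) = 2977 kJ
  ΔH_II = 2440 − 2977 = −537 kJ
ΔH_I − ΔH_II = +441 kJ, so reaction II has the more negative ΔH; |ΔH_I − ΔH_II| = 441 kJ.

Reaction II, by 441 kJ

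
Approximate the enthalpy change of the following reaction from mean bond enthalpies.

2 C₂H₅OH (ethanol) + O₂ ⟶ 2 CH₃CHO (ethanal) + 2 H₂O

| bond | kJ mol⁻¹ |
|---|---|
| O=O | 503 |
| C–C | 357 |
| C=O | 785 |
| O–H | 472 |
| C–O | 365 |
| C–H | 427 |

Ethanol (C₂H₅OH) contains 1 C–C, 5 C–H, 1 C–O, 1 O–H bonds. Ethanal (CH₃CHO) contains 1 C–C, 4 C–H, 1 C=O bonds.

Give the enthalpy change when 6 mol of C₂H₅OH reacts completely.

ΔH = −1281 kJ

Bonds broken (reactants):
  C–C: 2 × 357 = 714
  C–H: 10 × 427 = 4270
  C–O: 2 × 365 = 730
  O–H: 2 × 472 = 944
  O=O: 1 × 503 = 503
  Σ(broken) = 7161 kJ
Bonds formed (products):
  C–C: 2 × 357 = 714
  C–H: 8 × 427 = 3416
  C=O: 2 × 785 = 1570
  O–H: 4 × 472 = 1888
  Σ(formed) = 7588 kJ
ΔH = Σ(broken) − Σ(formed) = 7161 − 7588 = −427 kJ
For 3× the reaction as written: 3 × (−427) = −1281 kJ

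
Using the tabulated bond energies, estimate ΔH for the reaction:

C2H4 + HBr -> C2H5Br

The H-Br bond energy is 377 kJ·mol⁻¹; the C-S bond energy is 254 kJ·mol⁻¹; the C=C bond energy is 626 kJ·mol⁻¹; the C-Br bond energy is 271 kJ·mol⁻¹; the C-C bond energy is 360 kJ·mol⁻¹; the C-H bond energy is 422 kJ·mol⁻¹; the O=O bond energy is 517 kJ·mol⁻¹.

ΔH ≈ −50 kJ

Bonds broken (reactants):
  C-H: 4 × 422 = 1688
  C=C: 1 × 626 = 626
  H-Br: 1 × 377 = 377
  Σ(broken) = 2691 kJ
Bonds formed (products):
  C-Br: 1 × 271 = 271
  C-C: 1 × 360 = 360
  C-H: 5 × 422 = 2110
  Σ(formed) = 2741 kJ
ΔH = Σ(broken) − Σ(formed) = 2691 − 2741 = −50 kJ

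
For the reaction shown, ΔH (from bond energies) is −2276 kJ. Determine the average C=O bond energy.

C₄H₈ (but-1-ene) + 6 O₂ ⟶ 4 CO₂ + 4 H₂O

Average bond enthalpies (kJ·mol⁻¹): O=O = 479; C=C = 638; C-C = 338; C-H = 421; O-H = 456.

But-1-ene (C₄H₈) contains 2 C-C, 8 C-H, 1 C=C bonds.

D(C=O) ≈ 773 kJ/mol

Let D be the C=O bond energy.
Σ(broken) = 2×338 + 8×421 + 1×638 + 6×479 = 7556
Σ(formed) = 8×D + 8×456 = 3648 + 8D
ΔH = Σ(broken) − Σ(formed) = (7556) − (3648 + 8D) = +3908 − 8D
Setting this equal to −2276 kJ gives 8D = 6184, so D = 773 kJ/mol.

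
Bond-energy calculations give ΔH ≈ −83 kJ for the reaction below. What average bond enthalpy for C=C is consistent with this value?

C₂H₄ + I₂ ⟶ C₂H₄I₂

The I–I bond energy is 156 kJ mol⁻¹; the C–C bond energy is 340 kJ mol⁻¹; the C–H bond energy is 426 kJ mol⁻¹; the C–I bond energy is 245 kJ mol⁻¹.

Let D be the C=C bond energy.
Σ(broken) = 4×426 + 1×D + 1×156 = 1860 + D
Σ(formed) = 1×340 + 4×426 + 2×245 = 2534
ΔH = Σ(broken) − Σ(formed) = (1860 + D) − (2534) = −674 + D
Setting this equal to −83 kJ gives D = 591 kJ/mol.

D(C=C) ≈ 591 kJ/mol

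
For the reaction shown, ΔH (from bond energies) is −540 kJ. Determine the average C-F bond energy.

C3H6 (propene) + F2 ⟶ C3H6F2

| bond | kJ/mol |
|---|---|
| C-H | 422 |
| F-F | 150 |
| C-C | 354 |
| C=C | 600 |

Let D be the C-F bond energy.
Σ(broken) = 1×354 + 6×422 + 1×600 + 1×150 = 3636
Σ(formed) = 2×354 + 2×D + 6×422 = 3240 + 2D
ΔH = Σ(broken) − Σ(formed) = (3636) − (3240 + 2D) = +396 − 2D
Setting this equal to −540 kJ gives 2D = 936, so D = 468 kJ/mol.

D(C-F) ≈ 468 kJ/mol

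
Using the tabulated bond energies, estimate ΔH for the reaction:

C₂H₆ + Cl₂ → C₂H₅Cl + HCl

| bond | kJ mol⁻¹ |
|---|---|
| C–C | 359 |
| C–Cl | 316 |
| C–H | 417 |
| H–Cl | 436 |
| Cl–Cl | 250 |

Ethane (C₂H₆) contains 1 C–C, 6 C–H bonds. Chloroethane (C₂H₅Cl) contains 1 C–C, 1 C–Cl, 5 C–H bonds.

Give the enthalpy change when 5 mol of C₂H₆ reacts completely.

Bonds broken (reactants):
  C–C: 1 × 359 = 359
  C–H: 6 × 417 = 2502
  Cl–Cl: 1 × 250 = 250
  Σ(broken) = 3111 kJ
Bonds formed (products):
  C–C: 1 × 359 = 359
  C–Cl: 1 × 316 = 316
  C–H: 5 × 417 = 2085
  H–Cl: 1 × 436 = 436
  Σ(formed) = 3196 kJ
ΔH = Σ(broken) − Σ(formed) = 3111 − 3196 = −85 kJ
For 5× the reaction as written: 5 × (−85) = −425 kJ

ΔH = −425 kJ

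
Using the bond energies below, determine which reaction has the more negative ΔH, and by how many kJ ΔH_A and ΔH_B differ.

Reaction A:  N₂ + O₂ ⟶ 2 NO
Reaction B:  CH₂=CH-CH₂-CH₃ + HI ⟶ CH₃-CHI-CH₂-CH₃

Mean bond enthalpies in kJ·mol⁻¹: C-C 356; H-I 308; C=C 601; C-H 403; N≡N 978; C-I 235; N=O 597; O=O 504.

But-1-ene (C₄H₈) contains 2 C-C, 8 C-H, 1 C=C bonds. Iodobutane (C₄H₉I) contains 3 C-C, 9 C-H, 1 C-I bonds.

Reaction B, by 373 kJ

Reaction A:
  Bonds broken (reactants):
    N≡N: 1 × 978 = 978
    O=O: 1 × 504 = 504
    Σ(broken) = 1482 kJ
  Bonds formed (products):
    N=O: 2 × 597 = 1194
    Σ(formed) = 1194 kJ
  ΔH_A = 1482 − 1194 = +288 kJ
Reaction B:
  Bonds broken (reactants):
    C-C: 2 × 356 = 712
    C-H: 8 × 403 = 3224
    C=C: 1 × 601 = 601
    H-I: 1 × 308 = 308
    Σ(broken) = 4845 kJ
  Bonds formed (products):
    C-C: 3 × 356 = 1068
    C-H: 9 × 403 = 3627
    C-I: 1 × 235 = 235
    Σ(formed) = 4930 kJ
  ΔH_B = 4845 − 4930 = −85 kJ
ΔH_A − ΔH_B = +373 kJ, so reaction B has the more negative ΔH; |ΔH_A − ΔH_B| = 373 kJ.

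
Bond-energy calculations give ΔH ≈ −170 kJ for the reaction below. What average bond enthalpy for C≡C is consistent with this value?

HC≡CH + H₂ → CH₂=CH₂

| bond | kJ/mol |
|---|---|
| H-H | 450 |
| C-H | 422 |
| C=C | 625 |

D(C≡C) ≈ 849 kJ/mol

Let D be the C≡C bond energy.
Σ(broken) = 1×D + 2×422 + 1×450 = 1294 + D
Σ(formed) = 4×422 + 1×625 = 2313
ΔH = Σ(broken) − Σ(formed) = (1294 + D) − (2313) = −1019 + D
Setting this equal to −170 kJ gives D = 849 kJ/mol.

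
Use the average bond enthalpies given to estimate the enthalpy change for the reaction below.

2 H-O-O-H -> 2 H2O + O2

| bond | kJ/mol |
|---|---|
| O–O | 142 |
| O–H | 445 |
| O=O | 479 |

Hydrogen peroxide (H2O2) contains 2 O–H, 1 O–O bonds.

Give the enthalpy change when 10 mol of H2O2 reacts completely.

ΔH = −975 kJ

Bonds broken (reactants):
  O–H: 4 × 445 = 1780
  O–O: 2 × 142 = 284
  Σ(broken) = 2064 kJ
Bonds formed (products):
  O–H: 4 × 445 = 1780
  O=O: 1 × 479 = 479
  Σ(formed) = 2259 kJ
ΔH = Σ(broken) − Σ(formed) = 2064 − 2259 = −195 kJ
For 5× the reaction as written: 5 × (−195) = −975 kJ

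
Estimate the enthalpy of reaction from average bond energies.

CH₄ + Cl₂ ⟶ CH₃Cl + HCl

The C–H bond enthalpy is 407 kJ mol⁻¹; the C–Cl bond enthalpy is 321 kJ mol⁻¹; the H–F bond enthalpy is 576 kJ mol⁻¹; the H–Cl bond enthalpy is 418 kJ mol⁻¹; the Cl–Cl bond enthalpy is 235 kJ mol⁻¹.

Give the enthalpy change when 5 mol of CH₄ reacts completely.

ΔH = −485 kJ

Bonds broken (reactants):
  C–H: 4 × 407 = 1628
  Cl–Cl: 1 × 235 = 235
  Σ(broken) = 1863 kJ
Bonds formed (products):
  C–Cl: 1 × 321 = 321
  C–H: 3 × 407 = 1221
  H–Cl: 1 × 418 = 418
  Σ(formed) = 1960 kJ
ΔH = Σ(broken) − Σ(formed) = 1863 − 1960 = −97 kJ
For 5× the reaction as written: 5 × (−97) = −485 kJ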